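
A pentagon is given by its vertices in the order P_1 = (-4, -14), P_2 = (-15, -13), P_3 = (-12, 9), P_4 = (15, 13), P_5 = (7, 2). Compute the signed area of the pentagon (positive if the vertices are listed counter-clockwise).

Apply the shoelace formula: 2A = Σ (x_i·y_{i+1} − x_{i+1}·y_i), indices taken mod 5.
Σ = (-158) + (-291) + (-291) + (-61) + (-90) = -891
Signed area = Σ/2 = -445.5 (negative ⇒ clockwise traversal).

-445.5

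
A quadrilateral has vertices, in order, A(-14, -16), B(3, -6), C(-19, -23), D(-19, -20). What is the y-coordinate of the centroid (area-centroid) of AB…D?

-95/6

Apply Gauss's area formula. First the cross-terms c_i = x_i·y_{i+1} − x_{i+1}·y_i:
  132, -183, -57, 24  ⇒  2A = -84, A = -42.
Then Σ (y_i + y_{i+1})·c_i = 3990, so ȳ = 3990 / (6·(-42)) = -95/6.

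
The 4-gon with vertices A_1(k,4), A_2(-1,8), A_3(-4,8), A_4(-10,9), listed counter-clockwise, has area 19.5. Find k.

-7

Write out the shoelace sum; only the two edges meeting at A_1 involve k:
2·Area = [((-10)·4 − k·9) + (k·8 − (-1)·4)] + 68
       = -1·k + 32 = 39
⇒ k = -7.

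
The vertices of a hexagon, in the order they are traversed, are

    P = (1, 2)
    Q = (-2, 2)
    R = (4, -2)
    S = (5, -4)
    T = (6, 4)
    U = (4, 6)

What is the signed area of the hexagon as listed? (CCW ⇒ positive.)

31

Apply Gauss's area formula: 2A = Σ (x_i·y_{i+1} − x_{i+1}·y_i), indices taken mod 6.
P→Q: (1)(2) − (-2)(2) = 6
Q→R: (-2)(-2) − (4)(2) = -4
R→S: (4)(-4) − (5)(-2) = -6
S→T: (5)(4) − (6)(-4) = 44
T→U: (6)(6) − (4)(4) = 20
U→P: (4)(2) − (1)(6) = 2
Σ = 62
Signed area = Σ/2 = 31 (positive ⇒ counter-clockwise traversal).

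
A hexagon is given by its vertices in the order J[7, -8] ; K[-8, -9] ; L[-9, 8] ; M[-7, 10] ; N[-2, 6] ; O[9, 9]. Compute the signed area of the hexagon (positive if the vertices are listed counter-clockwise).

Σ = (-127) + (-145) + (-34) + (-22) + (-72) + (-135) = -535
Signed area = Σ/2 = -267.5 (negative ⇒ clockwise traversal).

-267.5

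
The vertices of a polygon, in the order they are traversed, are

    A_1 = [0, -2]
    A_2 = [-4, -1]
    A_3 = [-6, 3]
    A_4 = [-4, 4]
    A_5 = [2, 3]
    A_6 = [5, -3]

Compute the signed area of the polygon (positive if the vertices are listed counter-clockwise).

-44.5

Apply the surveyor's formula: 2A = Σ (x_i·y_{i+1} − x_{i+1}·y_i), indices taken mod 6.
Σ = (-8) + (-18) + (-12) + (-20) + (-21) + (-10) = -89
Signed area = Σ/2 = -44.5 (negative ⇒ clockwise traversal).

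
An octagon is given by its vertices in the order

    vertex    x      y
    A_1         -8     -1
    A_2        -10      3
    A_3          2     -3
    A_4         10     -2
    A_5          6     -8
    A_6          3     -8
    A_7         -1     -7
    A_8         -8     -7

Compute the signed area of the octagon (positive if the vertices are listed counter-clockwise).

-101

A_1→A_2: (-8)(3) − (-10)(-1) = -34
A_2→A_3: (-10)(-3) − (2)(3) = 24
A_3→A_4: (2)(-2) − (10)(-3) = 26
A_4→A_5: (10)(-8) − (6)(-2) = -68
A_5→A_6: (6)(-8) − (3)(-8) = -24
A_6→A_7: (3)(-7) − (-1)(-8) = -29
A_7→A_8: (-1)(-7) − (-8)(-7) = -49
A_8→A_1: (-8)(-1) − (-8)(-7) = -48
Σ = -202
Signed area = Σ/2 = -101 (negative ⇒ clockwise traversal).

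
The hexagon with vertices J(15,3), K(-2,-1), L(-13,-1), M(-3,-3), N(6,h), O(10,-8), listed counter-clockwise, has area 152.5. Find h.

Write out the shoelace sum; only the two edges meeting at N involve h:
2·Area = [((-3)·h − 6·(-3)) + (6·(-8) − 10·h)] + 166
       = -13·h + 136 = 305
⇒ h = -13.

-13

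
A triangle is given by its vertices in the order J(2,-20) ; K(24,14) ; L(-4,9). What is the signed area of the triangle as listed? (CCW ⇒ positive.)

Σ = (508) + (272) + (62) = 842
Signed area = Σ/2 = 421 (positive ⇒ counter-clockwise traversal).

421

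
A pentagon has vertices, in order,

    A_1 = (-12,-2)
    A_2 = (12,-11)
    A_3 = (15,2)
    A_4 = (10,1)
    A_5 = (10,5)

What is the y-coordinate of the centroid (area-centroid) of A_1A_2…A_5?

Apply the surveyor's formula. First the cross-terms c_i = x_i·y_{i+1} − x_{i+1}·y_i:
  156, 189, -5, 40, 40  ⇒  2A = 420, A = 210.
Then Σ (y_i + y_{i+1})·c_i = -3384, so ȳ = -3384 / (6·210) = -94/35.

-94/35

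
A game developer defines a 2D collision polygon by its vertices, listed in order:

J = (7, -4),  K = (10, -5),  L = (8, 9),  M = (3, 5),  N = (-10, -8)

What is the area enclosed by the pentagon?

135

Cross-terms: 5, 130, 13, 26, 96  ⇒  Σ = 270
Area = |Σ|/2 = 135.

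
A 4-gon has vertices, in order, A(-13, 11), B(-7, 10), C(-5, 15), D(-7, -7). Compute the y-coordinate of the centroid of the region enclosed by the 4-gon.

5

Apply Gauss's area formula. First the cross-terms c_i = x_i·y_{i+1} − x_{i+1}·y_i:
  -53, -55, 140, -168  ⇒  2A = -136, A = -68.
Then Σ (y_i + y_{i+1})·c_i = -2040, so ȳ = -2040 / (6·(-68)) = 5.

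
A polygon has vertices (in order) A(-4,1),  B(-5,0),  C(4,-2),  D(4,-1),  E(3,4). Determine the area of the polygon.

28.5

Apply the shoelace (surveyor's) formula: 2A = Σ (x_i·y_{i+1} − x_{i+1}·y_i), indices taken mod 5.
Cross-terms: 5, 10, 4, 19, 19  ⇒  Σ = 57
Area = |Σ|/2 = 28.5.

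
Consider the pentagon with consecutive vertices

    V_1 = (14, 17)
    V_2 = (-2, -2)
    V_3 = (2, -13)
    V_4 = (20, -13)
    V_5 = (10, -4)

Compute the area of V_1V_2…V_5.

Apply Gauss's area formula: 2A = Σ (x_i·y_{i+1} − x_{i+1}·y_i), indices taken mod 5.
V_1→V_2: (14)(-2) − (-2)(17) = 6
V_2→V_3: (-2)(-13) − (2)(-2) = 30
V_3→V_4: (2)(-13) − (20)(-13) = 234
V_4→V_5: (20)(-4) − (10)(-13) = 50
V_5→V_1: (10)(17) − (14)(-4) = 226
Σ = 546
Area = |Σ|/2 = 273.

273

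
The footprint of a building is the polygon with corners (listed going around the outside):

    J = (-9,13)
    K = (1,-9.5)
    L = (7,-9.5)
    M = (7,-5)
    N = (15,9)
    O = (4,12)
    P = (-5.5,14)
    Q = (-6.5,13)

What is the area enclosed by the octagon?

308.5

Σ = (72.5) + (57) + (31.5) + (138) + (144) + (122) + (19.5) + (32.5) = 617
Area = |Σ|/2 = 308.5.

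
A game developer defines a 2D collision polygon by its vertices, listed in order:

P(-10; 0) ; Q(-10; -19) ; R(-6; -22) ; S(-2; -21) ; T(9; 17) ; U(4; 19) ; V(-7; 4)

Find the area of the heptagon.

412.5

Apply Gauss's area formula: 2A = Σ (x_i·y_{i+1} − x_{i+1}·y_i), indices taken mod 7.
Cross-terms: 190, 106, 82, 155, 103, 149, 40  ⇒  Σ = 825
Area = |Σ|/2 = 412.5.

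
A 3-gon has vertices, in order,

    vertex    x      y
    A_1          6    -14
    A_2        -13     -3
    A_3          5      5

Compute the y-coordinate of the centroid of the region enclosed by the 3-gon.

-4

Apply the shoelace (surveyor's) formula. First the cross-terms c_i = x_i·y_{i+1} − x_{i+1}·y_i:
  -200, -50, -100  ⇒  2A = -350, A = -175.
Then Σ (y_i + y_{i+1})·c_i = 4200, so ȳ = 4200 / (6·(-175)) = -4.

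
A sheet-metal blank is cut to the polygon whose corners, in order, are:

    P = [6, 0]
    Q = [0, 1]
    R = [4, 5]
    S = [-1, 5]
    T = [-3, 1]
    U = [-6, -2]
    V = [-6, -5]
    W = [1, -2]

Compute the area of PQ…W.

50

Apply Gauss's area formula: 2A = Σ (x_i·y_{i+1} − x_{i+1}·y_i), indices taken mod 8.
P→Q: (6)(1) − (0)(0) = 6
Q→R: (0)(5) − (4)(1) = -4
R→S: (4)(5) − (-1)(5) = 25
S→T: (-1)(1) − (-3)(5) = 14
T→U: (-3)(-2) − (-6)(1) = 12
U→V: (-6)(-5) − (-6)(-2) = 18
V→W: (-6)(-2) − (1)(-5) = 17
W→P: (1)(0) − (6)(-2) = 12
Σ = 100
Area = |Σ|/2 = 50.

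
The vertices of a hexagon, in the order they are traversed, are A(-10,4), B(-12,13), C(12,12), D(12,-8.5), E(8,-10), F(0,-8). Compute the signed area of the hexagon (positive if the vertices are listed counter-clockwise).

Cross-terms: -82, -300, -246, -52, -64, -80  ⇒  Σ = -824
Signed area = Σ/2 = -412 (negative ⇒ clockwise traversal).

-412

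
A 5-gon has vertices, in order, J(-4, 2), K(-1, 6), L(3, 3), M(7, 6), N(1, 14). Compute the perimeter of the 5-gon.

|JK| = √((3)² + (4)²) = √25 = 5
|KL| = √((4)² + (-3)²) = √25 = 5
|LM| = √((4)² + (3)²) = √25 = 5
|MN| = √((-6)² + (8)²) = √100 = 10
|NJ| = √((-5)² + (-12)²) = √169 = 13
Perimeter = 5 + 5 + 5 + 10 + 13 = 38.

38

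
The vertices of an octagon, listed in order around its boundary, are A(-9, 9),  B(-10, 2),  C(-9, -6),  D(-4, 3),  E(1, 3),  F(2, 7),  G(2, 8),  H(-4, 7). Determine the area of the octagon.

80

Apply the surveyor's formula: 2A = Σ (x_i·y_{i+1} − x_{i+1}·y_i), indices taken mod 8.
Σ = (72) + (78) + (-51) + (-15) + (1) + (2) + (46) + (27) = 160
Area = |Σ|/2 = 80.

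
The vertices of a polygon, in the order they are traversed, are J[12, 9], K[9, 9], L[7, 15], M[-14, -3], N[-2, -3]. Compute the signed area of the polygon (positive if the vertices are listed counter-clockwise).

Cross-terms: 27, 72, 189, 36, 18  ⇒  Σ = 342
Signed area = Σ/2 = 171 (positive ⇒ counter-clockwise traversal).

171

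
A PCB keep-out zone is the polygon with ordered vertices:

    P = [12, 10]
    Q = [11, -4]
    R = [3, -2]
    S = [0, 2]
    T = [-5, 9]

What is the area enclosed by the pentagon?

Apply the shoelace (surveyor's) formula: 2A = Σ (x_i·y_{i+1} − x_{i+1}·y_i), indices taken mod 5.
Σ = (-158) + (-10) + (6) + (10) + (-158) = -310
Area = |Σ|/2 = 155.

155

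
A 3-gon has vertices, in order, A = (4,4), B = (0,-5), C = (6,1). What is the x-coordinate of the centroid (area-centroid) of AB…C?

Apply the shoelace formula. First the cross-terms c_i = x_i·y_{i+1} − x_{i+1}·y_i:
  -20, 30, 20  ⇒  2A = 30, A = 15.
Then Σ (x_i + x_{i+1})·c_i = 300, so x̄ = 300 / (6·15) = 10/3.

10/3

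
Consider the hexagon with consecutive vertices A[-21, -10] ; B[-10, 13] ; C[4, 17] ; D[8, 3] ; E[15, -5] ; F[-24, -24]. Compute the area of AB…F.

Apply the surveyor's formula: 2A = Σ (x_i·y_{i+1} − x_{i+1}·y_i), indices taken mod 6.
Cross-terms: -373, -222, -124, -85, -480, -264  ⇒  Σ = -1548
Area = |Σ|/2 = 774.

774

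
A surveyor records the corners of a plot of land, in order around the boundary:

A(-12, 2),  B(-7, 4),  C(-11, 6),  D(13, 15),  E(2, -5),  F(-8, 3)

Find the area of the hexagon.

Σ = (-34) + (2) + (-243) + (-95) + (-34) + (20) = -384
Area = |Σ|/2 = 192.

192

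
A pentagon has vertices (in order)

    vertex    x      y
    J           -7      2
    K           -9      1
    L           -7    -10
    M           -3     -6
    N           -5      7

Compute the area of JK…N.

Apply the shoelace (surveyor's) formula: 2A = Σ (x_i·y_{i+1} − x_{i+1}·y_i), indices taken mod 5.
Σ = (11) + (97) + (12) + (-51) + (39) = 108
Area = |Σ|/2 = 54.

54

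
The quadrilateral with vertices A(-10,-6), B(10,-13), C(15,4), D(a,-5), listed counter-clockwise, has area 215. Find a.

Write out the shoelace sum; only the two edges meeting at D involve a:
2·Area = [(15·(-5) − a·4) + (a·(-6) − (-10)·(-5))] + 425
       = -10·a + 300 = 430
⇒ a = -13.

-13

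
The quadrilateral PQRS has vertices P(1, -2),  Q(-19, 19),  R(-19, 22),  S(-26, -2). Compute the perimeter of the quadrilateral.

|PQ| = √((-20)² + (21)²) = √841 = 29
|QR| = √((0)² + (3)²) = √9 = 3
|RS| = √((-7)² + (-24)²) = √625 = 25
|SP| = √((27)² + (0)²) = √729 = 27
Perimeter = 29 + 3 + 25 + 27 = 84.

84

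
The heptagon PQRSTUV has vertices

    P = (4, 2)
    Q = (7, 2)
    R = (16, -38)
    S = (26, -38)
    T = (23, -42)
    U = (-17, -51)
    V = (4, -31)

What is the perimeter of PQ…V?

162

|PQ| = √((3)² + (0)²) = √9 = 3
|QR| = √((9)² + (-40)²) = √1681 = 41
|RS| = √((10)² + (0)²) = √100 = 10
|ST| = √((-3)² + (-4)²) = √25 = 5
|TU| = √((-40)² + (-9)²) = √1681 = 41
|UV| = √((21)² + (20)²) = √841 = 29
|VP| = √((0)² + (33)²) = √1089 = 33
Perimeter = 3 + 41 + 10 + 5 + 41 + 29 + 33 = 162.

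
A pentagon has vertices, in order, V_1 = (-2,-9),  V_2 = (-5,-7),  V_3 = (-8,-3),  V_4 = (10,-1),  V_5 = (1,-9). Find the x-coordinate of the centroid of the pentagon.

Apply Gauss's area formula. First the cross-terms c_i = x_i·y_{i+1} − x_{i+1}·y_i:
  -31, -41, 38, -89, -27  ⇒  2A = -150, A = -75.
Then Σ (x_i + x_{i+1})·c_i = -126, so x̄ = -126 / (6·(-75)) = 0.28.

0.28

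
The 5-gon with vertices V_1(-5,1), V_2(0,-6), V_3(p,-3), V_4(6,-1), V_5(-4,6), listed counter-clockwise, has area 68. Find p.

6

Write out the shoelace sum; only the two edges meeting at V_3 involve p:
2·Area = [(0·(-3) − p·(-6)) + (p·(-1) − 6·(-3))] + 88
       = 5·p + 106 = 136
⇒ p = 6.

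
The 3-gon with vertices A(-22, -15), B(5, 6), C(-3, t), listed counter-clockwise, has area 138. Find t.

10

The doubled signed area Σ (x_i y_{i+1} − x_{i+1} y_i) is linear in t.
With t=0 it equals 6; the coefficient of t is 27 (from the two edges through C).
So 27·t + 6 = 2·138 = 276 ⇒ t = 10.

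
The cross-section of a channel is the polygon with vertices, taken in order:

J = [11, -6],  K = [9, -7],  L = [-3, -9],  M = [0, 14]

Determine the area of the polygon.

160.5

Σ = (-23) + (-102) + (-42) + (-154) = -321
Area = |Σ|/2 = 160.5.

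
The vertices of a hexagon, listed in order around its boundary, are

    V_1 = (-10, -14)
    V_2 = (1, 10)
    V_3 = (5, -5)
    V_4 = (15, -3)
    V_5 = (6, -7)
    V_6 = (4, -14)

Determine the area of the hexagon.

Apply the surveyor's formula: 2A = Σ (x_i·y_{i+1} − x_{i+1}·y_i), indices taken mod 6.
Cross-terms: -86, -55, 60, -87, -56, -196  ⇒  Σ = -420
Area = |Σ|/2 = 210.

210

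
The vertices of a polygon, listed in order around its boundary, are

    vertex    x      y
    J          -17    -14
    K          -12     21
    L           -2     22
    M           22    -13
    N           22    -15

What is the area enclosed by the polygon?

Cross-terms: -525, -222, -458, -44, -563  ⇒  Σ = -1812
Area = |Σ|/2 = 906.

906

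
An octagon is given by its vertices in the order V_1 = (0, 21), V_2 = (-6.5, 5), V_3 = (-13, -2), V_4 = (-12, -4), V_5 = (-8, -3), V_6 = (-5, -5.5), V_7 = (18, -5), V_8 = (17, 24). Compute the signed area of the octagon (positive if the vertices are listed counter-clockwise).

Cross-terms: 136.5, 78, 28, 4, 29, 124, 517, 357  ⇒  Σ = 1273.5
Signed area = Σ/2 = 636.75 (positive ⇒ counter-clockwise traversal).

636.75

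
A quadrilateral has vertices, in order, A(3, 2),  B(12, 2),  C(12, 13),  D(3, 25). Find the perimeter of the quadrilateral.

|AB| = √((9)² + (0)²) = √81 = 9
|BC| = √((0)² + (11)²) = √121 = 11
|CD| = √((-9)² + (12)²) = √225 = 15
|DA| = √((0)² + (-23)²) = √529 = 23
Perimeter = 9 + 11 + 15 + 23 = 58.

58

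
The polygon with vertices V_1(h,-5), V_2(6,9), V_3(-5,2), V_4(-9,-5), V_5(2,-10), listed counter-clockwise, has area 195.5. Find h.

9

The doubled signed area Σ (x_i y_{i+1} − x_{i+1} y_i) is linear in h.
With h=0 it equals 220; the coefficient of h is 19 (from the two edges through V_1).
So 19·h + 220 = 2·195.5 = 391 ⇒ h = 9.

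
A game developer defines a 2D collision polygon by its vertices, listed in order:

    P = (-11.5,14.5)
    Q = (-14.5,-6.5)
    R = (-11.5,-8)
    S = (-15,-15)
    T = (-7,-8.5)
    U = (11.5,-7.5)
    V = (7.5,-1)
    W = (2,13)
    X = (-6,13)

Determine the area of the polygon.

Apply the shoelace (surveyor's) formula: 2A = Σ (x_i·y_{i+1} − x_{i+1}·y_i), indices taken mod 9.
P→Q: (-11.5)(-6.5) − (-14.5)(14.5) = 285
Q→R: (-14.5)(-8) − (-11.5)(-6.5) = 41.25
R→S: (-11.5)(-15) − (-15)(-8) = 52.5
S→T: (-15)(-8.5) − (-7)(-15) = 22.5
T→U: (-7)(-7.5) − (11.5)(-8.5) = 150.25
U→V: (11.5)(-1) − (7.5)(-7.5) = 44.75
V→W: (7.5)(13) − (2)(-1) = 99.5
W→X: (2)(13) − (-6)(13) = 104
X→P: (-6)(14.5) − (-11.5)(13) = 62.5
Σ = 862.25
Area = |Σ|/2 = 431.125.

431.125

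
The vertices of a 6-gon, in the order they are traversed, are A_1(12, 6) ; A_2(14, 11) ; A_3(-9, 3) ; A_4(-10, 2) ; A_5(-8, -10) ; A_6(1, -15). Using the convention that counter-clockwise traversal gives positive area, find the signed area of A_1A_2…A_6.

Σ = (48) + (141) + (12) + (116) + (130) + (186) = 633
Signed area = Σ/2 = 316.5 (positive ⇒ counter-clockwise traversal).

316.5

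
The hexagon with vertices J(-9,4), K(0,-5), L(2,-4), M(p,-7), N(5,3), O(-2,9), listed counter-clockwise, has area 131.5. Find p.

9

Write out the shoelace sum; only the two edges meeting at M involve p:
2·Area = [(2·(-7) − p·(-4)) + (p·3 − 5·(-7))] + 179
       = 7·p + 200 = 263
⇒ p = 9.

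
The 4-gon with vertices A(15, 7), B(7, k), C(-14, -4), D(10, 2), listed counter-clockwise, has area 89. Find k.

Write out the shoelace sum; only the two edges meeting at B involve k:
2·Area = [(15·k − 7·7) + (7·(-4) − (-14)·k)] + 52
       = 29·k + -25 = 178
⇒ k = 7.

7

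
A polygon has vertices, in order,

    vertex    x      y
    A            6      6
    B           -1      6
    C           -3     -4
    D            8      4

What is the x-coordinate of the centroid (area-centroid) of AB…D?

Apply Gauss's area formula. First the cross-terms c_i = x_i·y_{i+1} − x_{i+1}·y_i:
  42, 22, 20, 24  ⇒  2A = 108, A = 54.
Then Σ (x_i + x_{i+1})·c_i = 558, so x̄ = 558 / (6·54) = 31/18.

31/18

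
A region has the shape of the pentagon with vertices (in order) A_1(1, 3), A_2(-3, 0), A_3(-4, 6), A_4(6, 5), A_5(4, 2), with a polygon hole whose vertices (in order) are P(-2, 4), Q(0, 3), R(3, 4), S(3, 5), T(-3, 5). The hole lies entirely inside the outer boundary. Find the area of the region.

Outer boundary:
Apply the shoelace formula: 2A = Σ (x_i·y_{i+1} − x_{i+1}·y_i), indices taken mod 5.
Σ = (9) + (-18) + (-56) + (-8) + (10) = -63
Area = |Σ|/2 = 31.5.
Hole:
Cross-terms: -6, -9, 3, 30, -2  ⇒  Σ = 16
Area = |Σ|/2 = 8.
Net area = 31.5 − 8 = 23.5.

23.5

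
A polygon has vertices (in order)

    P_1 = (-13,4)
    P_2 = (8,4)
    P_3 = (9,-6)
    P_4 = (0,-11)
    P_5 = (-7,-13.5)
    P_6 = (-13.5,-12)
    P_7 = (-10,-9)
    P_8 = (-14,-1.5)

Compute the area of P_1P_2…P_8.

313.625

P_1→P_2: (-13)(4) − (8)(4) = -84
P_2→P_3: (8)(-6) − (9)(4) = -84
P_3→P_4: (9)(-11) − (0)(-6) = -99
P_4→P_5: (0)(-13.5) − (-7)(-11) = -77
P_5→P_6: (-7)(-12) − (-13.5)(-13.5) = -98.25
P_6→P_7: (-13.5)(-9) − (-10)(-12) = 1.5
P_7→P_8: (-10)(-1.5) − (-14)(-9) = -111
P_8→P_1: (-14)(4) − (-13)(-1.5) = -75.5
Σ = -627.25
Area = |Σ|/2 = 313.625.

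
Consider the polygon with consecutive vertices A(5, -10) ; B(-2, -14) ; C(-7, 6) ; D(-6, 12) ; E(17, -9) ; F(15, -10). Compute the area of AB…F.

266.5

Apply the surveyor's formula: 2A = Σ (x_i·y_{i+1} − x_{i+1}·y_i), indices taken mod 6.
Σ = (-90) + (-110) + (-48) + (-150) + (-35) + (-100) = -533
Area = |Σ|/2 = 266.5.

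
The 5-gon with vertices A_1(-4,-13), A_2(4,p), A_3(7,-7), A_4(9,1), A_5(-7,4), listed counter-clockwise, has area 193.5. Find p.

-13

Write out the shoelace sum; only the two edges meeting at A_2 involve p:
2·Area = [((-4)·p − 4·(-13)) + (4·(-7) − 7·p)] + 220
       = -11·p + 244 = 387
⇒ p = -13.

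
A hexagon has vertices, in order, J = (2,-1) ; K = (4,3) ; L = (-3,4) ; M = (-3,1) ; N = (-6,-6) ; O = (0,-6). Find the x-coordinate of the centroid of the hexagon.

-13/12

Apply the surveyor's formula. First the cross-terms c_i = x_i·y_{i+1} − x_{i+1}·y_i:
  10, 25, 9, 24, 36, 12  ⇒  2A = 116, A = 58.
Then Σ (x_i + x_{i+1})·c_i = -377, so x̄ = -377 / (6·58) = -13/12.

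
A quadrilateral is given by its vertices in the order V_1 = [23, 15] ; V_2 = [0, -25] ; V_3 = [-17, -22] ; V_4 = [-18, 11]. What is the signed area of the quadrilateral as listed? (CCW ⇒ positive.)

Apply the shoelace (surveyor's) formula: 2A = Σ (x_i·y_{i+1} − x_{i+1}·y_i), indices taken mod 4.
V_1→V_2: (23)(-25) − (0)(15) = -575
V_2→V_3: (0)(-22) − (-17)(-25) = -425
V_3→V_4: (-17)(11) − (-18)(-22) = -583
V_4→V_1: (-18)(15) − (23)(11) = -523
Σ = -2106
Signed area = Σ/2 = -1053 (negative ⇒ clockwise traversal).

-1053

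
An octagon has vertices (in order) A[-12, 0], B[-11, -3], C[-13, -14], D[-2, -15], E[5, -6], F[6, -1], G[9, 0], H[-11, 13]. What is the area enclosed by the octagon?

Apply Gauss's area formula: 2A = Σ (x_i·y_{i+1} − x_{i+1}·y_i), indices taken mod 8.
A→B: (-12)(-3) − (-11)(0) = 36
B→C: (-11)(-14) − (-13)(-3) = 115
C→D: (-13)(-15) − (-2)(-14) = 167
D→E: (-2)(-6) − (5)(-15) = 87
E→F: (5)(-1) − (6)(-6) = 31
F→G: (6)(0) − (9)(-1) = 9
G→H: (9)(13) − (-11)(0) = 117
H→A: (-11)(0) − (-12)(13) = 156
Σ = 718
Area = |Σ|/2 = 359.

359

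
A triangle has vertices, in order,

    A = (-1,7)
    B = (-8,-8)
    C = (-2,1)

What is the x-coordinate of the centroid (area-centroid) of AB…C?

Apply the shoelace formula. First the cross-terms c_i = x_i·y_{i+1} − x_{i+1}·y_i:
  64, -24, -13  ⇒  2A = 27, A = 13.5.
Then Σ (x_i + x_{i+1})·c_i = -297, so x̄ = -297 / (6·13.5) = -11/3.

-11/3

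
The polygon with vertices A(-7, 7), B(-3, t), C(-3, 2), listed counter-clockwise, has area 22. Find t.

The doubled signed area Σ (x_i y_{i+1} − x_{i+1} y_i) is linear in t.
With t=0 it equals 8; the coefficient of t is -4 (from the two edges through B).
So -4·t + 8 = 2·22 = 44 ⇒ t = -9.

-9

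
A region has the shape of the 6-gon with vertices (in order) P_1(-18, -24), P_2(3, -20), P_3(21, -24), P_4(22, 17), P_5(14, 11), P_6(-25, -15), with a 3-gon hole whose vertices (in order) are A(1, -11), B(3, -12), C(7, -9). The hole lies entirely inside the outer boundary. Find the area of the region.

1027

Outer boundary:
Apply the surveyor's formula: 2A = Σ (x_i·y_{i+1} − x_{i+1}·y_i), indices taken mod 6.
Σ = (432) + (348) + (885) + (4) + (65) + (330) = 2064
Area = |Σ|/2 = 1032.
Hole:
Cross-terms: 21, 57, -68  ⇒  Σ = 10
Area = |Σ|/2 = 5.
Net area = 1032 − 5 = 1027.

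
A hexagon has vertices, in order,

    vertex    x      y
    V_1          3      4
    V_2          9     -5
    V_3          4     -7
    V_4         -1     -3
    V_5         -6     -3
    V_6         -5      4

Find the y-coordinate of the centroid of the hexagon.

Apply the shoelace (surveyor's) formula. First the cross-terms c_i = x_i·y_{i+1} − x_{i+1}·y_i:
  -51, -43, -19, -15, -39, -32  ⇒  2A = -199, A = -99.5.
Then Σ (y_i + y_{i+1})·c_i = 552, so ȳ = 552 / (6·(-99.5)) = -184/199.

-184/199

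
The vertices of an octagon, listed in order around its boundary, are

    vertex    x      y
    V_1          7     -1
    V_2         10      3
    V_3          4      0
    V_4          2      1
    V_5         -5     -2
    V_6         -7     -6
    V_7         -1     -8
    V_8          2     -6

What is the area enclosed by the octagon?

Apply the shoelace (surveyor's) formula: 2A = Σ (x_i·y_{i+1} − x_{i+1}·y_i), indices taken mod 8.
Σ = (31) + (-12) + (4) + (1) + (16) + (50) + (22) + (40) = 152
Area = |Σ|/2 = 76.

76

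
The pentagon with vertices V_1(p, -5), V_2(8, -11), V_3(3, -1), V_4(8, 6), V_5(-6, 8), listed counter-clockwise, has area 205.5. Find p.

Write out the shoelace sum; only the two edges meeting at V_1 involve p:
2·Area = [((-6)·(-5) − p·8) + (p·(-11) − 8·(-5))] + 151
       = -19·p + 221 = 411
⇒ p = -10.

-10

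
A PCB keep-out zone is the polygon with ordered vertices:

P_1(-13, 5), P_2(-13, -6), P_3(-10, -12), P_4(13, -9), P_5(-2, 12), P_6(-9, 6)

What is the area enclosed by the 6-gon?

Σ = (143) + (96) + (246) + (138) + (96) + (33) = 752
Area = |Σ|/2 = 376.

376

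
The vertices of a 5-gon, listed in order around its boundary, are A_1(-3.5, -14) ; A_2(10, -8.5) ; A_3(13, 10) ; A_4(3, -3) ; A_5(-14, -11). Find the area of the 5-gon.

196.875

Cross-terms: 169.75, 210.5, -69, -75, 157.5  ⇒  Σ = 393.75
Area = |Σ|/2 = 196.875.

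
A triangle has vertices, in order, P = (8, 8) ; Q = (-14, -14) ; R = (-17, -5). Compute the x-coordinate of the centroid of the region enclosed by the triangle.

Apply Gauss's area formula. First the cross-terms c_i = x_i·y_{i+1} − x_{i+1}·y_i:
  0, -168, -96  ⇒  2A = -264, A = -132.
Then Σ (x_i + x_{i+1})·c_i = 6072, so x̄ = 6072 / (6·(-132)) = -23/3.

-23/3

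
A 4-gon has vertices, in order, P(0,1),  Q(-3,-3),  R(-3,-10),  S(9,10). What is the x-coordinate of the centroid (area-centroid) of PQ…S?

34/31

Apply the shoelace (surveyor's) formula. First the cross-terms c_i = x_i·y_{i+1} − x_{i+1}·y_i:
  3, 21, 60, 9  ⇒  2A = 93, A = 46.5.
Then Σ (x_i + x_{i+1})·c_i = 306, so x̄ = 306 / (6·46.5) = 34/31.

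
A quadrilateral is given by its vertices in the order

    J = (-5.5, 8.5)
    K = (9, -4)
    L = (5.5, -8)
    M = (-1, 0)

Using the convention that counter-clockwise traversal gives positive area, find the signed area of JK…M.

Apply the shoelace (surveyor's) formula: 2A = Σ (x_i·y_{i+1} − x_{i+1}·y_i), indices taken mod 4.
Cross-terms: -54.5, -50, -8, -8.5  ⇒  Σ = -121
Signed area = Σ/2 = -60.5 (negative ⇒ clockwise traversal).

-60.5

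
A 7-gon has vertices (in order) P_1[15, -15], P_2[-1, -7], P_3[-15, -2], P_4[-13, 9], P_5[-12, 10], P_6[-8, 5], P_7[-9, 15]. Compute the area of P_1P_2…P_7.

275.5

Apply the shoelace (surveyor's) formula: 2A = Σ (x_i·y_{i+1} − x_{i+1}·y_i), indices taken mod 7.
Σ = (-120) + (-103) + (-161) + (-22) + (20) + (-75) + (-90) = -551
Area = |Σ|/2 = 275.5.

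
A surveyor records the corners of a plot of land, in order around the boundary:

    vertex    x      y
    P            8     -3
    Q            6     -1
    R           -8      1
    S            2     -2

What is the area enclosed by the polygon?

16

P→Q: (8)(-1) − (6)(-3) = 10
Q→R: (6)(1) − (-8)(-1) = -2
R→S: (-8)(-2) − (2)(1) = 14
S→P: (2)(-3) − (8)(-2) = 10
Σ = 32
Area = |Σ|/2 = 16.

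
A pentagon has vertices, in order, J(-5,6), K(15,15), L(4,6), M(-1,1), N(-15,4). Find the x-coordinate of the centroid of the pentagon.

Apply the shoelace (surveyor's) formula. First the cross-terms c_i = x_i·y_{i+1} − x_{i+1}·y_i:
  -165, 30, 10, 11, -70  ⇒  2A = -184, A = -92.
Then Σ (x_i + x_{i+1})·c_i = 174, so x̄ = 174 / (6·(-92)) = -29/92.

-29/92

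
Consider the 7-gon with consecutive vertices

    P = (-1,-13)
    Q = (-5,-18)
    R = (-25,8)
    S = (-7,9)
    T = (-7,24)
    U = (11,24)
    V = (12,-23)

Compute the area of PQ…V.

P→Q: (-1)(-18) − (-5)(-13) = -47
Q→R: (-5)(8) − (-25)(-18) = -490
R→S: (-25)(9) − (-7)(8) = -169
S→T: (-7)(24) − (-7)(9) = -105
T→U: (-7)(24) − (11)(24) = -432
U→V: (11)(-23) − (12)(24) = -541
V→P: (12)(-13) − (-1)(-23) = -179
Σ = -1963
Area = |Σ|/2 = 981.5.

981.5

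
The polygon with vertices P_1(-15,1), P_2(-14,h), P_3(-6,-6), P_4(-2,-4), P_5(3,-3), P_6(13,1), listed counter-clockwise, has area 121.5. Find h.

-5

The doubled signed area Σ (x_i y_{i+1} − x_{i+1} y_i) is linear in h.
With h=0 it equals 198; the coefficient of h is -9 (from the two edges through P_2).
So -9·h + 198 = 2·121.5 = 243 ⇒ h = -5.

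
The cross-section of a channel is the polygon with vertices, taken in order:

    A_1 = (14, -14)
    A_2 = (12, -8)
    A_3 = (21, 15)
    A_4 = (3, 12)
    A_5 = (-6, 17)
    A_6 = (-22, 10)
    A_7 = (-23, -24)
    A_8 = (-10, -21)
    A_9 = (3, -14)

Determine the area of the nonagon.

Apply the shoelace formula: 2A = Σ (x_i·y_{i+1} − x_{i+1}·y_i), indices taken mod 9.
A_1→A_2: (14)(-8) − (12)(-14) = 56
A_2→A_3: (12)(15) − (21)(-8) = 348
A_3→A_4: (21)(12) − (3)(15) = 207
A_4→A_5: (3)(17) − (-6)(12) = 123
A_5→A_6: (-6)(10) − (-22)(17) = 314
A_6→A_7: (-22)(-24) − (-23)(10) = 758
A_7→A_8: (-23)(-21) − (-10)(-24) = 243
A_8→A_9: (-10)(-14) − (3)(-21) = 203
A_9→A_1: (3)(-14) − (14)(-14) = 154
Σ = 2406
Area = |Σ|/2 = 1203.

1203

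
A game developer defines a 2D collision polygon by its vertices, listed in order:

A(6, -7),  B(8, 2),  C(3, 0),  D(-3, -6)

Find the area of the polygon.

Σ = (68) + (-6) + (-18) + (57) = 101
Area = |Σ|/2 = 50.5.

50.5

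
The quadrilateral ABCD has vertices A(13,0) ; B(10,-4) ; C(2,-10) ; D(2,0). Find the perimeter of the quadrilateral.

36

|AB| = √((-3)² + (-4)²) = √25 = 5
|BC| = √((-8)² + (-6)²) = √100 = 10
|CD| = √((0)² + (10)²) = √100 = 10
|DA| = √((11)² + (0)²) = √121 = 11
Perimeter = 5 + 10 + 10 + 11 = 36.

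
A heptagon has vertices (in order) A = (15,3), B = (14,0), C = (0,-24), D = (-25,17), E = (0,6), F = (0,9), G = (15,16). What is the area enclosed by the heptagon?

729

Cross-terms: -42, -336, -600, -150, 0, -135, -195  ⇒  Σ = -1458
Area = |Σ|/2 = 729.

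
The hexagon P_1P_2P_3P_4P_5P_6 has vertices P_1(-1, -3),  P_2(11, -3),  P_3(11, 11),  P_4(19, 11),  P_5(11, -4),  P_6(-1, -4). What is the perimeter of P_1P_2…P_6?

64

|P_1P_2| = √((12)² + (0)²) = √144 = 12
|P_2P_3| = √((0)² + (14)²) = √196 = 14
|P_3P_4| = √((8)² + (0)²) = √64 = 8
|P_4P_5| = √((-8)² + (-15)²) = √289 = 17
|P_5P_6| = √((-12)² + (0)²) = √144 = 12
|P_6P_1| = √((0)² + (1)²) = √1 = 1
Perimeter = 12 + 14 + 8 + 17 + 12 + 1 = 64.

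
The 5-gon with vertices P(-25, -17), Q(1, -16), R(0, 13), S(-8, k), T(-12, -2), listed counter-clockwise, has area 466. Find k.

19

Write out the shoelace sum; only the two edges meeting at S involve k:
2·Area = [(0·k − (-8)·13) + ((-8)·(-2) − (-12)·k)] + 584
       = 12·k + 704 = 932
⇒ k = 19.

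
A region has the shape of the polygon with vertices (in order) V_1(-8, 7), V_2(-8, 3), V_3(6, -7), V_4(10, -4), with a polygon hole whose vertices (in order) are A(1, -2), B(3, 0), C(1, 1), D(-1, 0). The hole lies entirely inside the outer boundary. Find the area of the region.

71

Outer boundary:
Apply the surveyor's formula: 2A = Σ (x_i·y_{i+1} − x_{i+1}·y_i), indices taken mod 4.
Σ = (32) + (38) + (46) + (38) = 154
Area = |Σ|/2 = 77.
Hole:
Apply the shoelace (surveyor's) formula: 2A = Σ (x_i·y_{i+1} − x_{i+1}·y_i), indices taken mod 4.
Σ = (6) + (3) + (1) + (2) = 12
Area = |Σ|/2 = 6.
Net area = 77 − 6 = 71.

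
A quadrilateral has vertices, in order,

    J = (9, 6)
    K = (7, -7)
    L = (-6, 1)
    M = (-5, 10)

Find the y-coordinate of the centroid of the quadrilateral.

442/189

Apply Gauss's area formula. First the cross-terms c_i = x_i·y_{i+1} − x_{i+1}·y_i:
  -105, -35, -55, -120  ⇒  2A = -315, A = -157.5.
Then Σ (y_i + y_{i+1})·c_i = -2210, so ȳ = -2210 / (6·(-157.5)) = 442/189.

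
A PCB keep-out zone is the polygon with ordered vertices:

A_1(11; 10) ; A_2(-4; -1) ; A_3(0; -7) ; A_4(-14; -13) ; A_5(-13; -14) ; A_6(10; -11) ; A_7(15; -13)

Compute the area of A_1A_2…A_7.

298.5

Apply the shoelace (surveyor's) formula: 2A = Σ (x_i·y_{i+1} − x_{i+1}·y_i), indices taken mod 7.
A_1→A_2: (11)(-1) − (-4)(10) = 29
A_2→A_3: (-4)(-7) − (0)(-1) = 28
A_3→A_4: (0)(-13) − (-14)(-7) = -98
A_4→A_5: (-14)(-14) − (-13)(-13) = 27
A_5→A_6: (-13)(-11) − (10)(-14) = 283
A_6→A_7: (10)(-13) − (15)(-11) = 35
A_7→A_1: (15)(10) − (11)(-13) = 293
Σ = 597
Area = |Σ|/2 = 298.5.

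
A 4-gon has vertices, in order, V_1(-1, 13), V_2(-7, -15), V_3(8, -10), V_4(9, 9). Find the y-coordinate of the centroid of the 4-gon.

Apply Gauss's area formula. First the cross-terms c_i = x_i·y_{i+1} − x_{i+1}·y_i:
  106, 190, 162, 126  ⇒  2A = 584, A = 292.
Then Σ (y_i + y_{i+1})·c_i = -2352, so ȳ = -2352 / (6·292) = -98/73.

-98/73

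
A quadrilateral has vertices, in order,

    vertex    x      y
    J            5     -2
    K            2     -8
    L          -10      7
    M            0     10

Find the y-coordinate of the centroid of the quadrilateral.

31/14

Apply the shoelace (surveyor's) formula. First the cross-terms c_i = x_i·y_{i+1} − x_{i+1}·y_i:
  -36, -66, -100, -50  ⇒  2A = -252, A = -126.
Then Σ (y_i + y_{i+1})·c_i = -1674, so ȳ = -1674 / (6·(-126)) = 31/14.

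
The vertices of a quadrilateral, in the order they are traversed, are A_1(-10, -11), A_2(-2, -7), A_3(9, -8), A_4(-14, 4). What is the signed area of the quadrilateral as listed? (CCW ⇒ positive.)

122.5

Apply Gauss's area formula: 2A = Σ (x_i·y_{i+1} − x_{i+1}·y_i), indices taken mod 4.
Σ = (48) + (79) + (-76) + (194) = 245
Signed area = Σ/2 = 122.5 (positive ⇒ counter-clockwise traversal).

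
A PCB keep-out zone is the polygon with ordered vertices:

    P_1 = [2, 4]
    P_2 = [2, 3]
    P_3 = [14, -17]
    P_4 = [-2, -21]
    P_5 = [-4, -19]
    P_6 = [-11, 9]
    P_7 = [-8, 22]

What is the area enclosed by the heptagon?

471.5

Apply the shoelace (surveyor's) formula: 2A = Σ (x_i·y_{i+1} − x_{i+1}·y_i), indices taken mod 7.
P_1→P_2: (2)(3) − (2)(4) = -2
P_2→P_3: (2)(-17) − (14)(3) = -76
P_3→P_4: (14)(-21) − (-2)(-17) = -328
P_4→P_5: (-2)(-19) − (-4)(-21) = -46
P_5→P_6: (-4)(9) − (-11)(-19) = -245
P_6→P_7: (-11)(22) − (-8)(9) = -170
P_7→P_1: (-8)(4) − (2)(22) = -76
Σ = -943
Area = |Σ|/2 = 471.5.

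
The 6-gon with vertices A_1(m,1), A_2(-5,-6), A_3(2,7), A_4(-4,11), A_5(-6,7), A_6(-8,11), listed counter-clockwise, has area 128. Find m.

The doubled signed area Σ (x_i y_{i+1} − x_{i+1} y_i) is linear in m.
With m=0 it equals 52; the coefficient of m is -17 (from the two edges through A_1).
So -17·m + 52 = 2·128 = 256 ⇒ m = -12.

-12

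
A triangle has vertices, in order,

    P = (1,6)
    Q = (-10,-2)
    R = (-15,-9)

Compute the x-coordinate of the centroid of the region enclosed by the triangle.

Apply the shoelace formula. First the cross-terms c_i = x_i·y_{i+1} − x_{i+1}·y_i:
  58, 60, -81  ⇒  2A = 37, A = 18.5.
Then Σ (x_i + x_{i+1})·c_i = -888, so x̄ = -888 / (6·18.5) = -8.

-8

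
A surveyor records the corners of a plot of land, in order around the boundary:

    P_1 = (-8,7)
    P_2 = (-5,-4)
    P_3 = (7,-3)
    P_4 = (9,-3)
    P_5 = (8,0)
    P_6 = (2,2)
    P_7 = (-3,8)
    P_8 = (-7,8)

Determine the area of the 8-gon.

112.5

Apply the surveyor's formula: 2A = Σ (x_i·y_{i+1} − x_{i+1}·y_i), indices taken mod 8.
Σ = (67) + (43) + (6) + (24) + (16) + (22) + (32) + (15) = 225
Area = |Σ|/2 = 112.5.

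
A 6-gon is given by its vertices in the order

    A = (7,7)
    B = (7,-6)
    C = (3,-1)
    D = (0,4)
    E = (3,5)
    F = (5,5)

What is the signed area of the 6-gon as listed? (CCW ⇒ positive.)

Cross-terms: -91, 11, 12, -12, -10, 0  ⇒  Σ = -90
Signed area = Σ/2 = -45 (negative ⇒ clockwise traversal).

-45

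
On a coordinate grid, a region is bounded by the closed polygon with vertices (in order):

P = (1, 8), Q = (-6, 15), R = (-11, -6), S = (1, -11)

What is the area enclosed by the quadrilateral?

205

Apply the shoelace formula: 2A = Σ (x_i·y_{i+1} − x_{i+1}·y_i), indices taken mod 4.
Σ = (63) + (201) + (127) + (19) = 410
Area = |Σ|/2 = 205.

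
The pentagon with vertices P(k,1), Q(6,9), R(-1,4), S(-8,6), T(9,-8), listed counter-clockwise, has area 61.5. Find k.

3

The doubled signed area Σ (x_i y_{i+1} − x_{i+1} y_i) is linear in k.
With k=0 it equals 72; the coefficient of k is 17 (from the two edges through P).
So 17·k + 72 = 2·61.5 = 123 ⇒ k = 3.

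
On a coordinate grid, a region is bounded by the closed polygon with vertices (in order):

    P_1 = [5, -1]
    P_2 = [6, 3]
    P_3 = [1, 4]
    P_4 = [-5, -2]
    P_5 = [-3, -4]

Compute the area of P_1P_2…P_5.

Apply the shoelace (surveyor's) formula: 2A = Σ (x_i·y_{i+1} − x_{i+1}·y_i), indices taken mod 5.
P_1→P_2: (5)(3) − (6)(-1) = 21
P_2→P_3: (6)(4) − (1)(3) = 21
P_3→P_4: (1)(-2) − (-5)(4) = 18
P_4→P_5: (-5)(-4) − (-3)(-2) = 14
P_5→P_1: (-3)(-1) − (5)(-4) = 23
Σ = 97
Area = |Σ|/2 = 48.5.

48.5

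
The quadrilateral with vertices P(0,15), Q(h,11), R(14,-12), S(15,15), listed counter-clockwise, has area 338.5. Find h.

-8

Write out the shoelace sum; only the two edges meeting at Q involve h:
2·Area = [(0·11 − h·15) + (h·(-12) − 14·11)] + 615
       = -27·h + 461 = 677
⇒ h = -8.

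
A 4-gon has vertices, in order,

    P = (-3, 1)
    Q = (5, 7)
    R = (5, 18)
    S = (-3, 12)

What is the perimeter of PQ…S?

42

|PQ| = √((8)² + (6)²) = √100 = 10
|QR| = √((0)² + (11)²) = √121 = 11
|RS| = √((-8)² + (-6)²) = √100 = 10
|SP| = √((0)² + (-11)²) = √121 = 11
Perimeter = 10 + 11 + 10 + 11 = 42.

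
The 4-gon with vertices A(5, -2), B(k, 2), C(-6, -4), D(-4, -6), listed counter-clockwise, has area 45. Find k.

The doubled signed area Σ (x_i y_{i+1} − x_{i+1} y_i) is linear in k.
With k=0 it equals 80; the coefficient of k is -2 (from the two edges through B).
So -2·k + 80 = 2·45 = 90 ⇒ k = -5.

-5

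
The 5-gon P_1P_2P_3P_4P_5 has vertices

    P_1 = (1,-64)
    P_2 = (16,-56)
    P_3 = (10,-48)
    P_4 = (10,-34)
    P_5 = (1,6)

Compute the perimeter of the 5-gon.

152

|P_1P_2| = √((15)² + (8)²) = √289 = 17
|P_2P_3| = √((-6)² + (8)²) = √100 = 10
|P_3P_4| = √((0)² + (14)²) = √196 = 14
|P_4P_5| = √((-9)² + (40)²) = √1681 = 41
|P_5P_1| = √((0)² + (-70)²) = √4900 = 70
Perimeter = 17 + 10 + 14 + 41 + 70 = 152.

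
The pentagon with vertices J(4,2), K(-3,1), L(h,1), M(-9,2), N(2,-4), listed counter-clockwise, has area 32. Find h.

The doubled signed area Σ (x_i y_{i+1} − x_{i+1} y_i) is linear in h.
With h=0 it equals 68; the coefficient of h is 1 (from the two edges through L).
So 1·h + 68 = 2·32 = 64 ⇒ h = -4.

-4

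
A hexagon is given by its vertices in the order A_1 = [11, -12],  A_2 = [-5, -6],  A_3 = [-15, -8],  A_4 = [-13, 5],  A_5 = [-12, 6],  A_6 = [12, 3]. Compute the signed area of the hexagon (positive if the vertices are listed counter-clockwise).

Apply Gauss's area formula: 2A = Σ (x_i·y_{i+1} − x_{i+1}·y_i), indices taken mod 6.
Cross-terms: -126, -50, -179, -18, -108, -177  ⇒  Σ = -658
Signed area = Σ/2 = -329 (negative ⇒ clockwise traversal).

-329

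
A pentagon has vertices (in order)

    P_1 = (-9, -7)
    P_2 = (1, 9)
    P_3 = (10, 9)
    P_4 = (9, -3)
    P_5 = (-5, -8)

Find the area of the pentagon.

Cross-terms: -74, -81, -111, -87, -37  ⇒  Σ = -390
Area = |Σ|/2 = 195.

195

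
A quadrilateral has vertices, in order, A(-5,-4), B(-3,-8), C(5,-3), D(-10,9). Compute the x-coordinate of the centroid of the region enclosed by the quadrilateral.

Apply the shoelace (surveyor's) formula. First the cross-terms c_i = x_i·y_{i+1} − x_{i+1}·y_i:
  28, 49, 15, 85  ⇒  2A = 177, A = 88.5.
Then Σ (x_i + x_{i+1})·c_i = -1476, so x̄ = -1476 / (6·88.5) = -164/59.

-164/59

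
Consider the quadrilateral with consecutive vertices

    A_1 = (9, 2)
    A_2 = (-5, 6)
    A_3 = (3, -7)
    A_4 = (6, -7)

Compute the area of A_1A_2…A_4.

88.5

Apply Gauss's area formula: 2A = Σ (x_i·y_{i+1} − x_{i+1}·y_i), indices taken mod 4.
Σ = (64) + (17) + (21) + (75) = 177
Area = |Σ|/2 = 88.5.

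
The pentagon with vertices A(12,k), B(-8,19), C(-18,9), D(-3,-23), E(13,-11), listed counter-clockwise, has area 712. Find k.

1

The doubled signed area Σ (x_i y_{i+1} − x_{i+1} y_i) is linear in k.
With k=0 it equals 1403; the coefficient of k is 21 (from the two edges through A).
So 21·k + 1403 = 2·712 = 1424 ⇒ k = 1.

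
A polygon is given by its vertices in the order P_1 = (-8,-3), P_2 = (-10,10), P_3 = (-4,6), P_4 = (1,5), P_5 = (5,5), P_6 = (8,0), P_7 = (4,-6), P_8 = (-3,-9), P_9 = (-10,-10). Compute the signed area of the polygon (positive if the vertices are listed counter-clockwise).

Σ = (-110) + (-20) + (-26) + (-20) + (-40) + (-48) + (-54) + (-60) + (-50) = -428
Signed area = Σ/2 = -214 (negative ⇒ clockwise traversal).

-214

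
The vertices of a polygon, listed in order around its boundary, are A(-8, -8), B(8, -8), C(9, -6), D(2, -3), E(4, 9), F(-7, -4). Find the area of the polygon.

119

Σ = (128) + (24) + (-15) + (30) + (47) + (24) = 238
Area = |Σ|/2 = 119.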